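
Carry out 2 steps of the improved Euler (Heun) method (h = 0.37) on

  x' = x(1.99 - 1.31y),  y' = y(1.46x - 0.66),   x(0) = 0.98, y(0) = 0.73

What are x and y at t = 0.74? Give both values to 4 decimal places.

Heun on (x,y): k1 = f(t_n, state_n); k2 = f(t_n + h, state_n + h·k1); state_{n+1} = state_n + (h/2)·(k1 + k2).
0.000000: (0.980000, 0.730000)
  k1 = (1.013026, 0.562684)
  predictor → (1.354820, 0.938193)
  k2 = (1.030973, 1.236573)
  → (1.358140, 1.062863)
0.370000: (1.358140, 1.062863)
  k1 = (0.811692, 1.406044)
  predictor → (1.658466, 1.583099)
  k2 = (-0.139078, 2.788408)
  → (1.482574, 1.838836)
(x(0.74), y(0.74)) ≈ (1.4826, 1.8388)

1.4826, 1.8388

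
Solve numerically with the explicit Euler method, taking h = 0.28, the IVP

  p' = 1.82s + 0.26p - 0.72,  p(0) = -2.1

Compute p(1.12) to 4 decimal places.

Euler: p_{n+1} = p_n + h·f(s_n, p_n).
s=0.000000, p=-2.100000: f=-1.266000 → p ← -2.100000 + 0.28·(-1.266000) = -2.454480
s=0.280000, p=-2.454480: f=-0.848565 → p ← -2.454480 + 0.28·(-0.848565) = -2.692078
s=0.560000, p=-2.692078: f=-0.400740 → p ← -2.692078 + 0.28·(-0.400740) = -2.804285
s=0.840000, p=-2.804285: f=0.079686 → p ← -2.804285 + 0.28·0.079686 = -2.781973
p(1.12) ≈ -2.7820

-2.7820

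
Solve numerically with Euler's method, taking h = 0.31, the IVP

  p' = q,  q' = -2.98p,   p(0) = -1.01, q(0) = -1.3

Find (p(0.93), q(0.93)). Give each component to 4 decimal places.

-1.2359, 2.3488

Euler on (p,q): p_{n+1} = p_n + h·p', q_{n+1} = q_n + h·q'.
0.000000: (-1.010000, -1.300000); f=(-1.300000, 3.009800) → (-1.413000, -0.366962)
0.310000: (-1.413000, -0.366962); f=(-0.366962, 4.210740) → (-1.526758, 0.938367)
0.620000: (-1.526758, 0.938367); f=(0.938367, 4.549739) → (-1.235864, 2.348787)
(p(0.93), q(0.93)) ≈ (-1.2359, 2.3488)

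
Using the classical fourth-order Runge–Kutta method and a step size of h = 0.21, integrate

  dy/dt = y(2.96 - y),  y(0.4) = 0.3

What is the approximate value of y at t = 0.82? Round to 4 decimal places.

RK4: k1 = f(t_n, y_n); k2 = f(t_n + h/2, y_n + (h/2)·k1); k3 = f(t_n + h/2, y_n + (h/2)·k2); k4 = f(t_n + h, y_n + h·k3); y_{n+1} = y_n + (h/6)·(k1 + 2k2 + 2k3 + k4).
t=0.400000, y=0.300000:
  k1 = f(0.400000, 0.300000) = 0.798000
  k2 = f(0.505000, 0.383790) = 0.988724
  k3 = f(0.505000, 0.403816) = 1.032228
  k4 = f(0.610000, 0.516768) = 1.262584
  y ← 0.300000 + (0.21/6)·(k1 + 2k2 + 2k3 + k4) = 0.513587
t=0.610000, y=0.513587:
  k1 = f(0.610000, 0.513587) = 1.256446
  k2 = f(0.715000, 0.645514) = 1.494033
  k3 = f(0.715000, 0.670461) = 1.535046
  k4 = f(0.820000, 0.835947) = 1.775595
  y ← 0.513587 + (0.21/6)·(k1 + 2k2 + 2k3 + k4) = 0.831744
y(0.82) ≈ 0.8317

0.8317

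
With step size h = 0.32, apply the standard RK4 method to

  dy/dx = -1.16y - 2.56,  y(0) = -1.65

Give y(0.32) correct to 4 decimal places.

-1.8227

RK4: k1 = f(x_n, y_n); k2 = f(x_n + h/2, y_n + (h/2)·k1); k3 = f(x_n + h/2, y_n + (h/2)·k2); k4 = f(x_n + h, y_n + h·k3); y_{n+1} = y_n + (h/6)·(k1 + 2k2 + 2k3 + k4).
x=0.000000, y=-1.650000:
  k1 = f(0.000000, -1.650000) = -0.646000
  k2 = f(0.160000, -1.753360) = -0.526102
  k3 = f(0.160000, -1.734176) = -0.548355
  k4 = f(0.320000, -1.825474) = -0.442450
  y ← -1.650000 + (0.32/6)·(k1 + 2k2 + 2k3 + k4) = -1.822660
y(0.32) ≈ -1.8227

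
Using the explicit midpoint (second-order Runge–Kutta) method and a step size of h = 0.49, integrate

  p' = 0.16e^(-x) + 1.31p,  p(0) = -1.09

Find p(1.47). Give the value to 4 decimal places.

-6.4523

Midpoint: k1 = f(x_n, p_n); k2 = f(x_n + h/2, p_n + (h/2)·k1); p_{n+1} = p_n + h·k2.
x=0.000000, p=-1.090000:
  k1 = f(0.000000, -1.090000) = -1.267900
  k2 = f(0.245000, -1.400636) = -1.709600
  p ← -1.090000 + 0.49·(-1.709600) = -1.927704
x=0.490000, p=-1.927704:
  k1 = f(0.490000, -1.927704) = -2.427272
  k2 = f(0.735000, -2.522386) = -3.227604
  p ← -1.927704 + 0.49·(-3.227604) = -3.509230
x=0.980000, p=-3.509230:
  k1 = f(0.980000, -3.509230) = -4.537041
  k2 = f(1.225000, -4.620805) = -6.006253
  p ← -3.509230 + 0.49·(-6.006253) = -6.452294
p(1.47) ≈ -6.4523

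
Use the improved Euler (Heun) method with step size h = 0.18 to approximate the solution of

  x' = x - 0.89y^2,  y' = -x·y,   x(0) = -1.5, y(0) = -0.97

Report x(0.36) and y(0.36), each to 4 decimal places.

-2.8174, -1.9762

Heun on (x,y): k1 = f(s_n, state_n); k2 = f(s_n + h, state_n + h·k1); state_{n+1} = state_n + (h/2)·(k1 + k2).
0.000000: (-1.500000, -0.970000)
  k1 = (-2.337401, -1.455000)
  predictor → (-1.920732, -1.231900)
  k2 = (-3.271376, -2.366150)
  → (-2.004790, -1.313903)
0.180000: (-2.004790, -1.313903)
  k1 = (-3.541235, -2.634101)
  predictor → (-2.642212, -1.788042)
  k2 = (-5.487625, -4.724385)
  → (-2.817387, -1.976167)
(x(0.36), y(0.36)) ≈ (-2.8174, -1.9762)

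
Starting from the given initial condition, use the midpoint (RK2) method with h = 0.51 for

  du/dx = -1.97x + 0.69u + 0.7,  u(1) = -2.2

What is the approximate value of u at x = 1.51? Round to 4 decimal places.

-4.1283

Midpoint: k1 = f(x_n, u_n); k2 = f(x_n + h/2, u_n + (h/2)·k1); u_{n+1} = u_n + h·k2.
x=1.000000, u=-2.200000:
  k1 = f(1.000000, -2.200000) = -2.788000
  k2 = f(1.255000, -2.910940) = -3.780899
  u ← -2.200000 + 0.51·(-3.780899) = -4.128258
u(1.51) ≈ -4.1283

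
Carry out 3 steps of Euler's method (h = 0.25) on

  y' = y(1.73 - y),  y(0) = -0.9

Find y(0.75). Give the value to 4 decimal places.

Euler: y_{n+1} = y_n + h·f(x_n, y_n).
x=0.000000, y=-0.900000: f=-2.367000 → y ← -0.900000 + 0.25·(-2.367000) = -1.491750
x=0.250000, y=-1.491750: f=-4.806046 → y ← -1.491750 + 0.25·(-4.806046) = -2.693261
x=0.500000, y=-2.693261: f=-11.912999 → y ← -2.693261 + 0.25·(-11.912999) = -5.671511
y(0.75) ≈ -5.6715

-5.6715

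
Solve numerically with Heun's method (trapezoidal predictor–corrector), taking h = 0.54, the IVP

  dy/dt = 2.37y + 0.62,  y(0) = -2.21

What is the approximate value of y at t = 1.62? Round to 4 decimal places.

Heun: k1 = f(t_n, y_n); k2 = f(t_n + h, y_n + h·k1); y_{n+1} = y_n + (h/2)·(k1 + k2).
t=0.000000, y=-2.210000:
  k1 = f(0.000000, -2.210000) = -4.617700
  k2 = f(0.540000, -4.703558) = -10.527432
  y ← -2.210000 + (0.54/2)·(-4.617700 + (-10.527432)) = -6.299186
t=0.540000, y=-6.299186:
  k1 = f(0.540000, -6.299186) = -14.309070
  k2 = f(1.080000, -14.026084) = -32.621818
  y ← -6.299186 + (0.54/2)·(-14.309070 + (-32.621818)) = -18.970526
t=1.080000, y=-18.970526:
  k1 = f(1.080000, -18.970526) = -44.340146
  k2 = f(1.620000, -42.914204) = -101.086665
  y ← -18.970526 + (0.54/2)·(-44.340146 + (-101.086665)) = -58.235765
y(1.62) ≈ -58.2358

-58.2358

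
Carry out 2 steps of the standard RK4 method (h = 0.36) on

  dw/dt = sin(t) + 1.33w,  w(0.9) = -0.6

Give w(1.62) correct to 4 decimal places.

RK4: k1 = f(t_n, w_n); k2 = f(t_n + h/2, w_n + (h/2)·k1); k3 = f(t_n + h/2, w_n + (h/2)·k2); k4 = f(t_n + h, w_n + h·k3); w_{n+1} = w_n + (h/6)·(k1 + 2k2 + 2k3 + k4).
t=0.900000, w=-0.600000:
  k1 = f(0.900000, -0.600000) = -0.014673
  k2 = f(1.080000, -0.602641) = 0.080445
  k3 = f(1.080000, -0.585520) = 0.103216
  k4 = f(1.260000, -0.562842) = 0.203510
  w ← -0.600000 + (0.36/6)·(k1 + 2k2 + 2k3 + k4) = -0.566630
t=1.260000, w=-0.566630:
  k1 = f(1.260000, -0.566630) = 0.198472
  k2 = f(1.440000, -0.530905) = 0.285354
  k3 = f(1.440000, -0.515267) = 0.306154
  k4 = f(1.620000, -0.456415) = 0.391758
  w ← -0.566630 + (0.36/6)·(k1 + 2k2 + 2k3 + k4) = -0.460236
w(1.62) ≈ -0.4602

-0.4602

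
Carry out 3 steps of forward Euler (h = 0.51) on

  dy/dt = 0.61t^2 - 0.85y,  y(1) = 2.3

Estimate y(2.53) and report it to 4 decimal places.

Euler: y_{n+1} = y_n + h·f(t_n, y_n).
t=1.000000, y=2.300000: f=-1.345000 → y ← 2.300000 + 0.51·(-1.345000) = 1.614050
t=1.510000, y=1.614050: f=0.018919 → y ← 1.614050 + 0.51·0.018919 = 1.623698
t=2.020000, y=1.623698: f=1.108900 → y ← 1.623698 + 0.51·1.108900 = 2.189238
y(2.53) ≈ 2.1892

2.1892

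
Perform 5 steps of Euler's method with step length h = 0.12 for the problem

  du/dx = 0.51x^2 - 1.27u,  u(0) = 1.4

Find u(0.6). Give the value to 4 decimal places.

0.6364

Euler: u_{n+1} = u_n + h·f(x_n, u_n).
x=0.000000, u=1.400000: f=-1.778000 → u ← 1.400000 + 0.12·(-1.778000) = 1.186640
x=0.120000, u=1.186640: f=-1.499689 → u ← 1.186640 + 0.12·(-1.499689) = 1.006677
x=0.240000, u=1.006677: f=-1.249104 → u ← 1.006677 + 0.12·(-1.249104) = 0.856785
x=0.360000, u=0.856785: f=-1.022021 → u ← 0.856785 + 0.12·(-1.022021) = 0.734142
x=0.480000, u=0.734142: f=-0.814857 → u ← 0.734142 + 0.12·(-0.814857) = 0.636360
u(0.6) ≈ 0.6364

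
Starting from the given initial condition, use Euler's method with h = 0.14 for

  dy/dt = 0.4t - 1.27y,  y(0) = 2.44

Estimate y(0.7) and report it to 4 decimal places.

Euler: y_{n+1} = y_n + h·f(t_n, y_n).
t=0.000000, y=2.440000: f=-3.098800 → y ← 2.440000 + 0.14·(-3.098800) = 2.006168
t=0.140000, y=2.006168: f=-2.491833 → y ← 2.006168 + 0.14·(-2.491833) = 1.657311
t=0.280000, y=1.657311: f=-1.992785 → y ← 1.657311 + 0.14·(-1.992785) = 1.378321
t=0.420000, y=1.378321: f=-1.582468 → y ← 1.378321 + 0.14·(-1.582468) = 1.156776
t=0.560000, y=1.156776: f=-1.245105 → y ← 1.156776 + 0.14·(-1.245105) = 0.982461
y(0.7) ≈ 0.9825

0.9825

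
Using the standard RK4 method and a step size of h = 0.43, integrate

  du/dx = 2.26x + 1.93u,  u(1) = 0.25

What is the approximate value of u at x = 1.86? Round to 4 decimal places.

7.8422

RK4: k1 = f(x_n, u_n); k2 = f(x_n + h/2, u_n + (h/2)·k1); k3 = f(x_n + h/2, u_n + (h/2)·k2); k4 = f(x_n + h, u_n + h·k3); u_{n+1} = u_n + (h/6)·(k1 + 2k2 + 2k3 + k4).
x=1.000000, u=0.250000:
  k1 = f(1.000000, 0.250000) = 2.742500
  k2 = f(1.215000, 0.839637) = 4.366400
  k3 = f(1.215000, 1.188776) = 5.040238
  k4 = f(1.430000, 2.417302) = 7.897193
  u ← 0.250000 + (0.43/6)·(k1 + 2k2 + 2k3 + k4) = 2.360796
x=1.430000, u=2.360796:
  k1 = f(1.430000, 2.360796) = 7.788137
  k2 = f(1.645000, 4.035246) = 11.505724
  k3 = f(1.645000, 4.834527) = 13.048337
  k4 = f(1.860000, 7.971581) = 19.588751
  u ← 2.360796 + (0.43/6)·(k1 + 2k2 + 2k3 + k4) = 7.842222
u(1.86) ≈ 7.8422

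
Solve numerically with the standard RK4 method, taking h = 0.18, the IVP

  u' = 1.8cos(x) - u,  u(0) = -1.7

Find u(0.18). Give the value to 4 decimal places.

RK4: k1 = f(x_n, u_n); k2 = f(x_n + h/2, u_n + (h/2)·k1); k3 = f(x_n + h/2, u_n + (h/2)·k2); k4 = f(x_n + h, u_n + h·k3); u_{n+1} = u_n + (h/6)·(k1 + 2k2 + 2k3 + k4).
x=0.000000, u=-1.700000:
  k1 = f(0.000000, -1.700000) = 3.500000
  k2 = f(0.090000, -1.385000) = 3.177715
  k3 = f(0.090000, -1.414006) = 3.206721
  k4 = f(0.180000, -1.122790) = 2.893709
  u ← -1.700000 + (0.18/6)·(k1 + 2k2 + 2k3 + k4) = -1.125123
u(0.18) ≈ -1.1251

-1.1251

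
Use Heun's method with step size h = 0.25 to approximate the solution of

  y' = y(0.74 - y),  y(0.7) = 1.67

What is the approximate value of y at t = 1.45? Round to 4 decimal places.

1.0984

Heun: k1 = f(t_n, y_n); k2 = f(t_n + h, y_n + h·k1); y_{n+1} = y_n + (h/2)·(k1 + k2).
t=0.700000, y=1.670000:
  k1 = f(0.700000, 1.670000) = -1.553100
  k2 = f(0.950000, 1.281725) = -0.694342
  y ← 1.670000 + (0.25/2)·(-1.553100 + (-0.694342)) = 1.389070
t=0.950000, y=1.389070:
  k1 = f(0.950000, 1.389070) = -0.901603
  k2 = f(1.200000, 1.163669) = -0.493010
  y ← 1.389070 + (0.25/2)·(-0.901603 + (-0.493010)) = 1.214743
t=1.200000, y=1.214743:
  k1 = f(1.200000, 1.214743) = -0.576691
  k2 = f(1.450000, 1.070570) = -0.353899
  y ← 1.214743 + (0.25/2)·(-0.576691 + (-0.353899)) = 1.098419
y(1.45) ≈ 1.0984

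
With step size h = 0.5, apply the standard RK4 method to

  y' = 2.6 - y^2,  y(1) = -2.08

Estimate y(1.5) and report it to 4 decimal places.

-6.0408

RK4: k1 = f(s_n, y_n); k2 = f(s_n + h/2, y_n + (h/2)·k1); k3 = f(s_n + h/2, y_n + (h/2)·k2); k4 = f(s_n + h, y_n + h·k3); y_{n+1} = y_n + (h/6)·(k1 + 2k2 + 2k3 + k4).
s=1.000000, y=-2.080000:
  k1 = f(1.000000, -2.080000) = -1.726400
  k2 = f(1.250000, -2.511600) = -3.708135
  k3 = f(1.250000, -3.007034) = -6.442251
  k4 = f(1.500000, -5.301126) = -25.501933
  y ← -2.080000 + (0.5/6)·(k1 + 2k2 + 2k3 + k4) = -6.040759
y(1.5) ≈ -6.0408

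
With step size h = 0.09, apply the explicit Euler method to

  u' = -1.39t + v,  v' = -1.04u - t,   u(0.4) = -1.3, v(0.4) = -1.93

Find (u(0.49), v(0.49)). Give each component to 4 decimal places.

Euler on (u,v): u_{n+1} = u_n + h·u', v_{n+1} = v_n + h·v'.
0.400000: (-1.300000, -1.930000); f=(-2.486000, 0.952000) → (-1.523740, -1.844320)
(u(0.49), v(0.49)) ≈ (-1.5237, -1.8443)

-1.5237, -1.8443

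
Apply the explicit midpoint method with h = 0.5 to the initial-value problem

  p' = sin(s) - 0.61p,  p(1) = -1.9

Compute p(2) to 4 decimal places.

-0.3245

Midpoint: k1 = f(s_n, p_n); k2 = f(s_n + h/2, p_n + (h/2)·k1); p_{n+1} = p_n + h·k2.
s=1.000000, p=-1.900000:
  k1 = f(1.000000, -1.900000) = 2.000471
  k2 = f(1.250000, -1.399882) = 1.802913
  p ← -1.900000 + 0.5·1.802913 = -0.998544
s=1.500000, p=-0.998544:
  k1 = f(1.500000, -0.998544) = 1.606607
  k2 = f(1.750000, -0.596892) = 1.348090
  p ← -0.998544 + 0.5·1.348090 = -0.324499
p(2) ≈ -0.3245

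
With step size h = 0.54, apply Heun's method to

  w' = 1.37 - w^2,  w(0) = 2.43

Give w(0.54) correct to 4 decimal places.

1.5754

Heun: k1 = f(t_n, w_n); k2 = f(t_n + h, w_n + h·k1); w_{n+1} = w_n + (h/2)·(k1 + k2).
t=0.000000, w=2.430000:
  k1 = f(0.000000, 2.430000) = -4.534900
  k2 = f(0.540000, -0.018846) = 1.369645
  w ← 2.430000 + (0.54/2)·(-4.534900 + 1.369645) = 1.575381
w(0.54) ≈ 1.5754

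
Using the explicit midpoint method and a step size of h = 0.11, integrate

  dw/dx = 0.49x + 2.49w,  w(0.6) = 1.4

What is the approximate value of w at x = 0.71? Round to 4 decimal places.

1.8757

Midpoint: k1 = f(x_n, w_n); k2 = f(x_n + h/2, w_n + (h/2)·k1); w_{n+1} = w_n + h·k2.
x=0.600000, w=1.400000:
  k1 = f(0.600000, 1.400000) = 3.780000
  k2 = f(0.655000, 1.607900) = 4.324621
  w ← 1.400000 + 0.11·4.324621 = 1.875708
w(0.71) ≈ 1.8757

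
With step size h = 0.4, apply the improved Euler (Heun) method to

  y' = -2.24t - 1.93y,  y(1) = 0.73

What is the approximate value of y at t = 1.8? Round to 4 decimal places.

-1.1311

Heun: k1 = f(t_n, y_n); k2 = f(t_n + h, y_n + h·k1); y_{n+1} = y_n + (h/2)·(k1 + k2).
t=1.000000, y=0.730000:
  k1 = f(1.000000, 0.730000) = -3.648900
  k2 = f(1.400000, -0.729560) = -1.727949
  y ← 0.730000 + (0.4/2)·(-3.648900 + (-1.727949)) = -0.345370
t=1.400000, y=-0.345370:
  k1 = f(1.400000, -0.345370) = -2.469436
  k2 = f(1.800000, -1.333144) = -1.459031
  y ← -0.345370 + (0.4/2)·(-2.469436 + (-1.459031)) = -1.131063
y(1.8) ≈ -1.1311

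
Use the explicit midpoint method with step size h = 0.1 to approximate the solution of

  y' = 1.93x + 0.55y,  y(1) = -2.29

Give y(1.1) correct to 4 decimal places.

Midpoint: k1 = f(x_n, y_n); k2 = f(x_n + h/2, y_n + (h/2)·k1); y_{n+1} = y_n + h·k2.
x=1.000000, y=-2.290000:
  k1 = f(1.000000, -2.290000) = 0.670500
  k2 = f(1.050000, -2.256475) = 0.785439
  y ← -2.290000 + 0.1·0.785439 = -2.211456
y(1.1) ≈ -2.2115

-2.2115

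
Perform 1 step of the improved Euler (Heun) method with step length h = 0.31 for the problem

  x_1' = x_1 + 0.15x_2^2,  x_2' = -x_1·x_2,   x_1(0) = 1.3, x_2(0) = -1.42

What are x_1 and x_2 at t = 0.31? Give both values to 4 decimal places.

1.8436, -0.8978

Heun on (x_1,x_2): k1 = f(t_n, state_n); k2 = f(t_n + h, state_n + h·k1); state_{n+1} = state_n + (h/2)·(k1 + k2).
0.000000: (1.300000, -1.420000)
  k1 = (1.602460, 1.846000)
  predictor → (1.796763, -0.847740)
  k2 = (1.904562, 1.523188)
  → (1.843588, -0.897776)
(x_1(0.31), x_2(0.31)) ≈ (1.8436, -0.8978)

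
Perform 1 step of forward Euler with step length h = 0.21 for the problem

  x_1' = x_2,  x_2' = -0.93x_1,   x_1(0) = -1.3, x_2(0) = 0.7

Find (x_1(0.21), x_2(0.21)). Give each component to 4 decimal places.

-1.1530, 0.9539

Euler on (x_1,x_2): x_1_{n+1} = x_1_n + h·x_1', x_2_{n+1} = x_2_n + h·x_2'.
0.000000: (-1.300000, 0.700000); f=(0.700000, 1.209000) → (-1.153000, 0.953890)
(x_1(0.21), x_2(0.21)) ≈ (-1.1530, 0.9539)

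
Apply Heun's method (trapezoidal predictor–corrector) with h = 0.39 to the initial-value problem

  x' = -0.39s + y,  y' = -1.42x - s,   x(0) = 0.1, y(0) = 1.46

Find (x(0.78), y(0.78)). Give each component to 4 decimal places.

Heun on (x,y): k1 = f(s_n, state_n); k2 = f(s_n + h, state_n + h·k1); state_{n+1} = state_n + (h/2)·(k1 + k2).
0.000000: (0.100000, 1.460000)
  k1 = (1.460000, -0.142000)
  predictor → (0.669400, 1.404620)
  k2 = (1.252520, -1.340548)
  → (0.628941, 1.170903)
0.390000: (0.628941, 1.170903)
  k1 = (1.018803, -1.283097)
  predictor → (1.026275, 0.670495)
  k2 = (0.366295, -2.237310)
  → (0.899036, 0.484424)
(x(0.78), y(0.78)) ≈ (0.8990, 0.4844)

0.8990, 0.4844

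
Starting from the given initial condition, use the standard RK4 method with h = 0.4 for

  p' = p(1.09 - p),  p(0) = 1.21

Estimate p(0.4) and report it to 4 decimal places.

1.1647

RK4: k1 = f(x_n, p_n); k2 = f(x_n + h/2, p_n + (h/2)·k1); k3 = f(x_n + h/2, p_n + (h/2)·k2); k4 = f(x_n + h, p_n + h·k3); p_{n+1} = p_n + (h/6)·(k1 + 2k2 + 2k3 + k4).
x=0.000000, p=1.210000:
  k1 = f(0.000000, 1.210000) = -0.145200
  k2 = f(0.200000, 1.180960) = -0.107420
  k3 = f(0.200000, 1.188516) = -0.117088
  k4 = f(0.400000, 1.163165) = -0.085103
  p ← 1.210000 + (0.4/6)·(k1 + 2k2 + 2k3 + k4) = 1.164712
p(0.4) ≈ 1.1647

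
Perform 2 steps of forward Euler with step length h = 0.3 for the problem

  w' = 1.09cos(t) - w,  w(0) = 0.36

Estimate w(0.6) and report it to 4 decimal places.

Euler: w_{n+1} = w_n + h·f(t_n, w_n).
t=0.000000, w=0.360000: f=0.730000 → w ← 0.360000 + 0.3·0.730000 = 0.579000
t=0.300000, w=0.579000: f=0.462317 → w ← 0.579000 + 0.3·0.462317 = 0.717695
w(0.6) ≈ 0.7177

0.7177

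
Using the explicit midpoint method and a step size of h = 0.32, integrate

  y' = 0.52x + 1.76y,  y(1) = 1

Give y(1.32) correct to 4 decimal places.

1.9617

Midpoint: k1 = f(x_n, y_n); k2 = f(x_n + h/2, y_n + (h/2)·k1); y_{n+1} = y_n + h·k2.
x=1.000000, y=1.000000:
  k1 = f(1.000000, 1.000000) = 2.280000
  k2 = f(1.160000, 1.364800) = 3.005248
  y ← 1.000000 + 0.32·3.005248 = 1.961679
y(1.32) ≈ 1.9617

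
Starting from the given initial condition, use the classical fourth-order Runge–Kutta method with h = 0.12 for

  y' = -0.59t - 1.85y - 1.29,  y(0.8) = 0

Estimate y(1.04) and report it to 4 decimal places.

-0.3562

RK4: k1 = f(t_n, y_n); k2 = f(t_n + h/2, y_n + (h/2)·k1); k3 = f(t_n + h/2, y_n + (h/2)·k2); k4 = f(t_n + h, y_n + h·k3); y_{n+1} = y_n + (h/6)·(k1 + 2k2 + 2k3 + k4).
t=0.800000, y=0.000000:
  k1 = f(0.800000, 0.000000) = -1.762000
  k2 = f(0.860000, -0.105720) = -1.601818
  k3 = f(0.860000, -0.096109) = -1.619598
  k4 = f(0.920000, -0.194352) = -1.473249
  y ← 0.000000 + (0.12/6)·(k1 + 2k2 + 2k3 + k4) = -0.193562
t=0.920000, y=-0.193562:
  k1 = f(0.920000, -0.193562) = -1.474711
  k2 = f(0.980000, -0.282044) = -1.346418
  k3 = f(0.980000, -0.274347) = -1.360659
  k4 = f(1.040000, -0.356841) = -1.243445
  y ← -0.193562 + (0.12/6)·(k1 + 2k2 + 2k3 + k4) = -0.356208
y(1.04) ≈ -0.3562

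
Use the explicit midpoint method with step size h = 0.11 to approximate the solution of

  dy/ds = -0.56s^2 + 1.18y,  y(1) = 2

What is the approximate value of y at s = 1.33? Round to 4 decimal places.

Midpoint: k1 = f(s_n, y_n); k2 = f(s_n + h/2, y_n + (h/2)·k1); y_{n+1} = y_n + h·k2.
s=1.000000, y=2.000000:
  k1 = f(1.000000, 2.000000) = 1.800000
  k2 = f(1.055000, 2.099000) = 1.853526
  y ← 2.000000 + 0.11·1.853526 = 2.203888
s=1.110000, y=2.203888:
  k1 = f(1.110000, 2.203888) = 1.910612
  k2 = f(1.165000, 2.308972) = 1.964540
  y ← 2.203888 + 0.11·1.964540 = 2.419987
s=1.220000, y=2.419987:
  k1 = f(1.220000, 2.419987) = 2.022081
  k2 = f(1.275000, 2.531202) = 2.076468
  y ← 2.419987 + 0.11·2.076468 = 2.648399
y(1.33) ≈ 2.6484

2.6484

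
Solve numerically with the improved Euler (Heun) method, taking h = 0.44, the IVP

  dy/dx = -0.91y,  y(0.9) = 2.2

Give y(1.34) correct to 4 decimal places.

Heun: k1 = f(x_n, y_n); k2 = f(x_n + h, y_n + h·k1); y_{n+1} = y_n + (h/2)·(k1 + k2).
x=0.900000, y=2.200000:
  k1 = f(0.900000, 2.200000) = -2.002000
  k2 = f(1.340000, 1.319120) = -1.200399
  y ← 2.200000 + (0.44/2)·(-2.002000 + (-1.200399)) = 1.495472
y(1.34) ≈ 1.4955

1.4955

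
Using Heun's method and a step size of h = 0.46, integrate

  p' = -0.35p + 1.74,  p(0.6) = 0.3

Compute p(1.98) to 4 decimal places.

2.0827

Heun: k1 = f(t_n, p_n); k2 = f(t_n + h, p_n + h·k1); p_{n+1} = p_n + (h/2)·(k1 + k2).
t=0.600000, p=0.300000:
  k1 = f(0.600000, 0.300000) = 1.635000
  k2 = f(1.060000, 1.052100) = 1.371765
  p ← 0.300000 + (0.46/2)·(1.635000 + 1.371765) = 0.991556
t=1.060000, p=0.991556:
  k1 = f(1.060000, 0.991556) = 1.392955
  k2 = f(1.520000, 1.632315) = 1.168690
  p ← 0.991556 + (0.46/2)·(1.392955 + 1.168690) = 1.580734
t=1.520000, p=1.580734:
  k1 = f(1.520000, 1.580734) = 1.186743
  k2 = f(1.980000, 2.126636) = 0.995677
  p ← 1.580734 + (0.46/2)·(1.186743 + 0.995677) = 2.082691
p(1.98) ≈ 2.0827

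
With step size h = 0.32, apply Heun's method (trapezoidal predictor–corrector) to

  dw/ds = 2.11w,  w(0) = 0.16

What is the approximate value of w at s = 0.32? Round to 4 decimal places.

Heun: k1 = f(s_n, w_n); k2 = f(s_n + h, w_n + h·k1); w_{n+1} = w_n + (h/2)·(k1 + k2).
s=0.000000, w=0.160000:
  k1 = f(0.000000, 0.160000) = 0.337600
  k2 = f(0.320000, 0.268032) = 0.565548
  w ← 0.160000 + (0.32/2)·(0.337600 + 0.565548) = 0.304504
w(0.32) ≈ 0.3045

0.3045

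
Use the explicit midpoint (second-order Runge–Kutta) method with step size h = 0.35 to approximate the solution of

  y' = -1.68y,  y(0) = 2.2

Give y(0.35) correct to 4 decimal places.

1.2867

Midpoint: k1 = f(x_n, y_n); k2 = f(x_n + h/2, y_n + (h/2)·k1); y_{n+1} = y_n + h·k2.
x=0.000000, y=2.200000:
  k1 = f(0.000000, 2.200000) = -3.696000
  k2 = f(0.175000, 1.553200) = -2.609376
  y ← 2.200000 + 0.35·(-2.609376) = 1.286718
y(0.35) ≈ 1.2867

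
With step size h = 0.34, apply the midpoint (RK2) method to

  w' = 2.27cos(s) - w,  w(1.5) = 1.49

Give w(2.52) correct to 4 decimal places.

Midpoint: k1 = f(s_n, w_n); k2 = f(s_n + h/2, w_n + (h/2)·k1); w_{n+1} = w_n + h·k2.
s=1.500000, w=1.490000:
  k1 = f(1.500000, 1.490000) = -1.329427
  k2 = f(1.670000, 1.263997) = -1.488821
  w ← 1.490000 + 0.34·(-1.488821) = 0.983801
s=1.840000, w=0.983801:
  k1 = f(1.840000, 0.983801) = -1.587539
  k2 = f(2.010000, 0.713919) = -1.679166
  w ← 0.983801 + 0.34·(-1.679166) = 0.412884
s=2.180000, w=0.412884:
  k1 = f(2.180000, 0.412884) = -1.711812
  k2 = f(2.350000, 0.121877) = -1.717035
  w ← 0.412884 + 0.34·(-1.717035) = -0.170907
w(2.52) ≈ -0.1709

-0.1709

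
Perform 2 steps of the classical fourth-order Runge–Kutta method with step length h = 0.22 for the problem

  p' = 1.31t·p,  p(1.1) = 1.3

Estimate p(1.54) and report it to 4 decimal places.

RK4: k1 = f(t_n, p_n); k2 = f(t_n + h/2, p_n + (h/2)·k1); k3 = f(t_n + h/2, p_n + (h/2)·k2); k4 = f(t_n + h, p_n + h·k3); p_{n+1} = p_n + (h/6)·(k1 + 2k2 + 2k3 + k4).
t=1.100000, p=1.300000:
  k1 = f(1.100000, 1.300000) = 1.873300
  k2 = f(1.210000, 1.506063) = 2.387260
  k3 = f(1.210000, 1.562599) = 2.476875
  k4 = f(1.320000, 1.844913) = 3.190223
  p ← 1.300000 + (0.22/6)·(k1 + 2k2 + 2k3 + k4) = 1.842366
t=1.320000, p=1.842366:
  k1 = f(1.320000, 1.842366) = 3.185819
  k2 = f(1.430000, 2.192806) = 4.107783
  k3 = f(1.430000, 2.294222) = 4.297766
  k4 = f(1.540000, 2.787874) = 5.624258
  p ← 1.842366 + (0.22/6)·(k1 + 2k2 + 2k3 + k4) = 2.781809
p(1.54) ≈ 2.7818

2.7818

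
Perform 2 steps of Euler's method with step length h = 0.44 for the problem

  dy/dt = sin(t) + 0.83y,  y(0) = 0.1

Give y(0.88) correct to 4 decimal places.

Euler: y_{n+1} = y_n + h·f(t_n, y_n).
t=0.000000, y=0.100000: f=0.083000 → y ← 0.100000 + 0.44·0.083000 = 0.136520
t=0.440000, y=0.136520: f=0.539251 → y ← 0.136520 + 0.44·0.539251 = 0.373790
y(0.88) ≈ 0.3738

0.3738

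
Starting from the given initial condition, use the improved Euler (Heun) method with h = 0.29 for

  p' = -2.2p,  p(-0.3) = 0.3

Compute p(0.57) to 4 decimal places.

0.0543

Heun: k1 = f(t_n, p_n); k2 = f(t_n + h, p_n + h·k1); p_{n+1} = p_n + (h/2)·(k1 + k2).
t=-0.300000, p=0.300000:
  k1 = f(-0.300000, 0.300000) = -0.660000
  k2 = f(-0.010000, 0.108600) = -0.238920
  p ← 0.300000 + (0.29/2)·(-0.660000 + (-0.238920)) = 0.169657
t=-0.010000, p=0.169657:
  k1 = f(-0.010000, 0.169657) = -0.373245
  k2 = f(0.280000, 0.061416) = -0.135115
  p ← 0.169657 + (0.29/2)·(-0.373245 + (-0.135115)) = 0.095945
t=0.280000, p=0.095945:
  k1 = f(0.280000, 0.095945) = -0.211078
  k2 = f(0.570000, 0.034732) = -0.076410
  p ← 0.095945 + (0.29/2)·(-0.211078 + (-0.076410)) = 0.054259
p(0.57) ≈ 0.0543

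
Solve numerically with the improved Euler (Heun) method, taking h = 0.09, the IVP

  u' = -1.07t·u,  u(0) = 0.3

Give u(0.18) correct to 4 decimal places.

Heun: k1 = f(t_n, u_n); k2 = f(t_n + h, u_n + h·k1); u_{n+1} = u_n + (h/2)·(k1 + k2).
t=0.000000, u=0.300000:
  k1 = f(0.000000, 0.300000) = 0.000000
  k2 = f(0.090000, 0.300000) = -0.028890
  u ← 0.300000 + (0.09/2)·(0.000000 + (-0.028890)) = 0.298700
t=0.090000, u=0.298700:
  k1 = f(0.090000, 0.298700) = -0.028765
  k2 = f(0.180000, 0.296111) = -0.057031
  u ← 0.298700 + (0.09/2)·(-0.028765 + (-0.057031)) = 0.294839
u(0.18) ≈ 0.2948

0.2948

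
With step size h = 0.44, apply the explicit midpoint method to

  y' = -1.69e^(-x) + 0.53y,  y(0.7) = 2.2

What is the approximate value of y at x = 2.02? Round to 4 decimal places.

Midpoint: k1 = f(x_n, y_n); k2 = f(x_n + h/2, y_n + (h/2)·k1); y_{n+1} = y_n + h·k2.
x=0.700000, y=2.200000:
  k1 = f(0.700000, 2.200000) = 0.326771
  k2 = f(0.920000, 2.271890) = 0.530604
  y ← 2.200000 + 0.44·0.530604 = 2.433466
x=1.140000, y=2.433466:
  k1 = f(1.140000, 2.433466) = 0.749243
  k2 = f(1.360000, 2.598299) = 0.943342
  y ← 2.433466 + 0.44·0.943342 = 2.848536
x=1.580000, y=2.848536:
  k1 = f(1.580000, 2.848536) = 1.161626
  k2 = f(1.800000, 3.104094) = 1.365815
  y ← 2.848536 + 0.44·1.365815 = 3.449495
y(2.02) ≈ 3.4495

3.4495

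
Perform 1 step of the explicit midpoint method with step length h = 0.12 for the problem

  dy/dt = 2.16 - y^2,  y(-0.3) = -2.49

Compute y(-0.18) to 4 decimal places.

Midpoint: k1 = f(t_n, y_n); k2 = f(t_n + h/2, y_n + (h/2)·k1); y_{n+1} = y_n + h·k2.
t=-0.300000, y=-2.490000:
  k1 = f(-0.300000, -2.490000) = -4.040100
  k2 = f(-0.240000, -2.732406) = -5.306043
  y ← -2.490000 + 0.12·(-5.306043) = -3.126725
y(-0.18) ≈ -3.1267

-3.1267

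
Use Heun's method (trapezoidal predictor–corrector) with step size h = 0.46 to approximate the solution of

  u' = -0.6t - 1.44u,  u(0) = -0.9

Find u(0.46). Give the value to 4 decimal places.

-0.5648

Heun: k1 = f(t_n, u_n); k2 = f(t_n + h, u_n + h·k1); u_{n+1} = u_n + (h/2)·(k1 + k2).
t=0.000000, u=-0.900000:
  k1 = f(0.000000, -0.900000) = 1.296000
  k2 = f(0.460000, -0.303840) = 0.161530
  u ← -0.900000 + (0.46/2)·(1.296000 + 0.161530) = -0.564768
u(0.46) ≈ -0.5648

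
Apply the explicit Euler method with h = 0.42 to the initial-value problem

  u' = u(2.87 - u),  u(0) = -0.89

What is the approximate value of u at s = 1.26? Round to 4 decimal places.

Euler: u_{n+1} = u_n + h·f(s_n, u_n).
s=0.000000, u=-0.890000: f=-3.346400 → u ← -0.890000 + 0.42·(-3.346400) = -2.295488
s=0.420000, u=-2.295488: f=-11.857316 → u ← -2.295488 + 0.42·(-11.857316) = -7.275561
s=0.840000, u=-7.275561: f=-73.814641 → u ← -7.275561 + 0.42·(-73.814641) = -38.277710
u(1.26) ≈ -38.2777

-38.2777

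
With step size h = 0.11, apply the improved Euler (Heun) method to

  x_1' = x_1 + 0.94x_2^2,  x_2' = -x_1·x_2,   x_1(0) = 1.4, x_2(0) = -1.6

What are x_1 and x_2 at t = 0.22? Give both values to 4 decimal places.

Heun on (x_1,x_2): k1 = f(t_n, state_n); k2 = f(t_n + h, state_n + h·k1); state_{n+1} = state_n + (h/2)·(k1 + k2).
0.000000: (1.400000, -1.600000)
  k1 = (3.806400, 2.240000)
  predictor → (1.818704, -1.353600)
  k2 = (3.541003, 2.461798)
  → (1.804107, -1.341401)
0.110000: (1.804107, -1.341401)
  k1 = (3.495503, 2.420031)
  predictor → (2.188612, -1.075198)
  k2 = (3.275299, 2.353191)
  → (2.176501, -1.078874)
(x_1(0.22), x_2(0.22)) ≈ (2.1765, -1.0789)

2.1765, -1.0789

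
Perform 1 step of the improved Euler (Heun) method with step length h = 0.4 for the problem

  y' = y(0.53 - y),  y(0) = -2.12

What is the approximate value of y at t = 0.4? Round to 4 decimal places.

Heun: k1 = f(t_n, y_n); k2 = f(t_n + h, y_n + h·k1); y_{n+1} = y_n + (h/2)·(k1 + k2).
t=0.000000, y=-2.120000:
  k1 = f(0.000000, -2.120000) = -5.618000
  k2 = f(0.400000, -4.367200) = -21.387052
  y ← -2.120000 + (0.4/2)·(-5.618000 + (-21.387052)) = -7.521010
y(0.4) ≈ -7.5210

-7.5210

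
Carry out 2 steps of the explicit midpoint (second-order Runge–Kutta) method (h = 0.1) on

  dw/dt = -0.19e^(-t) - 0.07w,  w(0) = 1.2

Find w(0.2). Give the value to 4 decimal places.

Midpoint: k1 = f(t_n, w_n); k2 = f(t_n + h/2, w_n + (h/2)·k1); w_{n+1} = w_n + h·k2.
t=0.000000, w=1.200000:
  k1 = f(0.000000, 1.200000) = -0.274000
  k2 = f(0.050000, 1.186300) = -0.263775
  w ← 1.200000 + 0.1·(-0.263775) = 1.173623
t=0.100000, w=1.173623:
  k1 = f(0.100000, 1.173623) = -0.254073
  k2 = f(0.150000, 1.160919) = -0.244799
  w ← 1.173623 + 0.1·(-0.244799) = 1.149143
w(0.2) ≈ 1.1491

1.1491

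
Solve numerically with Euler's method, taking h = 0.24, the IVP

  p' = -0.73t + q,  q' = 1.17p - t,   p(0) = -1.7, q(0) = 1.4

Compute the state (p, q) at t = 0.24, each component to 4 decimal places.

Euler on (p,q): p_{n+1} = p_n + h·p', q_{n+1} = q_n + h·q'.
0.000000: (-1.700000, 1.400000); f=(1.400000, -1.989000) → (-1.364000, 0.922640)
(p(0.24), q(0.24)) ≈ (-1.3640, 0.9226)

-1.3640, 0.9226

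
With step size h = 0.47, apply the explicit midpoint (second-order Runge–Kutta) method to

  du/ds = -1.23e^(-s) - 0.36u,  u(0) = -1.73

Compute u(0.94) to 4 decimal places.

Midpoint: k1 = f(s_n, u_n); k2 = f(s_n + h/2, u_n + (h/2)·k1); u_{n+1} = u_n + h·k2.
s=0.000000, u=-1.730000:
  k1 = f(0.000000, -1.730000) = -0.607200
  k2 = f(0.235000, -1.872692) = -0.298233
  u ← -1.730000 + 0.47·(-0.298233) = -1.870170
s=0.470000, u=-1.870170:
  k1 = f(0.470000, -1.870170) = -0.095492
  k2 = f(0.705000, -1.892610) = 0.073586
  u ← -1.870170 + 0.47·0.073586 = -1.835584
u(0.94) ≈ -1.8356

-1.8356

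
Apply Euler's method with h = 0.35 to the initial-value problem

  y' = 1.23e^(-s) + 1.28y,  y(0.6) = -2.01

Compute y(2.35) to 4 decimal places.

Euler: y_{n+1} = y_n + h·f(s_n, y_n).
s=0.600000, y=-2.010000: f=-1.897762 → y ← -2.010000 + 0.35·(-1.897762) = -2.674217
s=0.950000, y=-2.674217: f=-2.947306 → y ← -2.674217 + 0.35·(-2.947306) = -3.705774
s=1.300000, y=-3.705774: f=-4.408176 → y ← -3.705774 + 0.35·(-4.408176) = -5.248635
s=1.650000, y=-5.248635: f=-6.482032 → y ← -5.248635 + 0.35·(-6.482032) = -7.517346
s=2.000000, y=-7.517346: f=-9.455741 → y ← -7.517346 + 0.35·(-9.455741) = -10.826856
y(2.35) ≈ -10.8269

-10.8269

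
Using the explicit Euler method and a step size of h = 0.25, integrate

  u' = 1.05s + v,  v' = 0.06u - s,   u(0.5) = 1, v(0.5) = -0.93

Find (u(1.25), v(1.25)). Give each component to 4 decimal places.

0.7946, -1.4515

Euler on (u,v): u_{n+1} = u_n + h·u', v_{n+1} = v_n + h·v'.
0.500000: (1.000000, -0.930000); f=(-0.405000, -0.440000) → (0.898750, -1.040000)
0.750000: (0.898750, -1.040000); f=(-0.252500, -0.696075) → (0.835625, -1.214019)
1.000000: (0.835625, -1.214019); f=(-0.164019, -0.949863) → (0.794620, -1.451484)
(u(1.25), v(1.25)) ≈ (0.7946, -1.4515)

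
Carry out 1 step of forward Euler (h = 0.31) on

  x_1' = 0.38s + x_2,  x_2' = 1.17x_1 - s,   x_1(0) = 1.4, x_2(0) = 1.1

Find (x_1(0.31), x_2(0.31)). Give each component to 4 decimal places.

1.7410, 1.6078

Euler on (x_1,x_2): x_1_{n+1} = x_1_n + h·x_1', x_2_{n+1} = x_2_n + h·x_2'.
0.000000: (1.400000, 1.100000); f=(1.100000, 1.638000) → (1.741000, 1.607780)
(x_1(0.31), x_2(0.31)) ≈ (1.7410, 1.6078)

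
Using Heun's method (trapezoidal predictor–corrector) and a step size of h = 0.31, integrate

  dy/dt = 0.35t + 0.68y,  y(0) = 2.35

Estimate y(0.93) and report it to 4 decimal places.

Heun: k1 = f(t_n, y_n); k2 = f(t_n + h, y_n + h·k1); y_{n+1} = y_n + (h/2)·(k1 + k2).
t=0.000000, y=2.350000:
  k1 = f(0.000000, 2.350000) = 1.598000
  k2 = f(0.310000, 2.845380) = 2.043358
  y ← 2.350000 + (0.31/2)·(1.598000 + 2.043358) = 2.914411
t=0.310000, y=2.914411:
  k1 = f(0.310000, 2.914411) = 2.090299
  k2 = f(0.620000, 3.562403) = 2.639434
  y ← 2.914411 + (0.31/2)·(2.090299 + 2.639434) = 3.647519
t=0.620000, y=3.647519:
  k1 = f(0.620000, 3.647519) = 2.697313
  k2 = f(0.930000, 4.483686) = 3.374407
  y ← 3.647519 + (0.31/2)·(2.697313 + 3.374407) = 4.588636
y(0.93) ≈ 4.5886

4.5886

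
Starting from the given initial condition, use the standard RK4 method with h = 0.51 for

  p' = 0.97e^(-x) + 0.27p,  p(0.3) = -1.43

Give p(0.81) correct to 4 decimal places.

-1.3315

RK4: k1 = f(x_n, p_n); k2 = f(x_n + h/2, p_n + (h/2)·k1); k3 = f(x_n + h/2, p_n + (h/2)·k2); k4 = f(x_n + h, p_n + h·k3); p_{n+1} = p_n + (h/6)·(k1 + 2k2 + 2k3 + k4).
x=0.300000, p=-1.430000:
  k1 = f(0.300000, -1.430000) = 0.332494
  k2 = f(0.555000, -1.345214) = 0.193642
  k3 = f(0.555000, -1.380621) = 0.184082
  k4 = f(0.810000, -1.336118) = 0.070760
  p ← -1.430000 + (0.51/6)·(k1 + 2k2 + 2k3 + k4) = -1.331510
p(0.81) ≈ -1.3315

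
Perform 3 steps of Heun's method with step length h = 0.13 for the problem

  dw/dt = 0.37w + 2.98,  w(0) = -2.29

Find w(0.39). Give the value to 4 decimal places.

-1.3956

Heun: k1 = f(t_n, w_n); k2 = f(t_n + h, w_n + h·k1); w_{n+1} = w_n + (h/2)·(k1 + k2).
t=0.000000, w=-2.290000:
  k1 = f(0.000000, -2.290000) = 2.132700
  k2 = f(0.130000, -2.012749) = 2.235283
  w ← -2.290000 + (0.13/2)·(2.132700 + 2.235283) = -2.006081
t=0.130000, w=-2.006081:
  k1 = f(0.130000, -2.006081) = 2.237750
  k2 = f(0.260000, -1.715174) = 2.345386
  w ← -2.006081 + (0.13/2)·(2.237750 + 2.345386) = -1.708177
t=0.260000, w=-1.708177:
  k1 = f(0.260000, -1.708177) = 2.347974
  k2 = f(0.390000, -1.402941) = 2.460912
  w ← -1.708177 + (0.13/2)·(2.347974 + 2.460912) = -1.395600
w(0.39) ≈ -1.3956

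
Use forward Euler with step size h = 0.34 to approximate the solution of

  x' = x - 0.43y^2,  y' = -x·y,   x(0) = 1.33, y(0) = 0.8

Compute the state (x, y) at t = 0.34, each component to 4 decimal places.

1.6886, 0.4382

Euler on (x,y): x_{n+1} = x_n + h·x', y_{n+1} = y_n + h·y'.
0.000000: (1.330000, 0.800000); f=(1.054800, -1.064000) → (1.688632, 0.438240)
(x(0.34), y(0.34)) ≈ (1.6886, 0.4382)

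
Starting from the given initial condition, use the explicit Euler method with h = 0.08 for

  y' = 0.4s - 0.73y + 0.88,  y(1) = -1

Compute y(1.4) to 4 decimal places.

Euler: y_{n+1} = y_n + h·f(s_n, y_n).
s=1.000000, y=-1.000000: f=2.010000 → y ← -1.000000 + 0.08·2.010000 = -0.839200
s=1.080000, y=-0.839200: f=1.924616 → y ← -0.839200 + 0.08·1.924616 = -0.685231
s=1.160000, y=-0.685231: f=1.844218 → y ← -0.685231 + 0.08·1.844218 = -0.537693
s=1.240000, y=-0.537693: f=1.768516 → y ← -0.537693 + 0.08·1.768516 = -0.396212
s=1.320000, y=-0.396212: f=1.697235 → y ← -0.396212 + 0.08·1.697235 = -0.260433
y(1.4) ≈ -0.2604

-0.2604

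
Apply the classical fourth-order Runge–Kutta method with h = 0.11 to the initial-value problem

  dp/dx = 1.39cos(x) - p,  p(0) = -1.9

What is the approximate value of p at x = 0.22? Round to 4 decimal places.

RK4: k1 = f(x_n, p_n); k2 = f(x_n + h/2, p_n + (h/2)·k1); k3 = f(x_n + h/2, p_n + (h/2)·k2); k4 = f(x_n + h, p_n + h·k3); p_{n+1} = p_n + (h/6)·(k1 + 2k2 + 2k3 + k4).
x=0.000000, p=-1.900000:
  k1 = f(0.000000, -1.900000) = 3.290000
  k2 = f(0.055000, -1.719050) = 3.106948
  k3 = f(0.055000, -1.729118) = 3.117016
  k4 = f(0.110000, -1.557128) = 2.938727
  p ← -1.900000 + (0.11/6)·(k1 + 2k2 + 2k3 + k4) = -1.557595
x=0.110000, p=-1.557595:
  k1 = f(0.110000, -1.557595) = 2.939194
  k2 = f(0.165000, -1.395939) = 2.767061
  k3 = f(0.165000, -1.405406) = 2.776528
  k4 = f(0.220000, -1.252177) = 2.608674
  p ← -1.557595 + (0.11/6)·(k1 + 2k2 + 2k3 + k4) = -1.252619
p(0.22) ≈ -1.2526

-1.2526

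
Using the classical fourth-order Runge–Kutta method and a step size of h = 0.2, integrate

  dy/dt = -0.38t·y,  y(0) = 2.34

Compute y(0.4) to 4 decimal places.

2.2699

RK4: k1 = f(t_n, y_n); k2 = f(t_n + h/2, y_n + (h/2)·k1); k3 = f(t_n + h/2, y_n + (h/2)·k2); k4 = f(t_n + h, y_n + h·k3); y_{n+1} = y_n + (h/6)·(k1 + 2k2 + 2k3 + k4).
t=0.000000, y=2.340000:
  k1 = f(0.000000, 2.340000) = 0.000000
  k2 = f(0.100000, 2.340000) = -0.088920
  k3 = f(0.100000, 2.331108) = -0.088582
  k4 = f(0.200000, 2.322284) = -0.176494
  y ← 2.340000 + (0.2/6)·(k1 + 2k2 + 2k3 + k4) = 2.322283
t=0.200000, y=2.322283:
  k1 = f(0.200000, 2.322283) = -0.176494
  k2 = f(0.300000, 2.304634) = -0.262728
  k3 = f(0.300000, 2.296011) = -0.261745
  k4 = f(0.400000, 2.269934) = -0.345030
  y ← 2.322283 + (0.2/6)·(k1 + 2k2 + 2k3 + k4) = 2.269934
y(0.4) ≈ 2.2699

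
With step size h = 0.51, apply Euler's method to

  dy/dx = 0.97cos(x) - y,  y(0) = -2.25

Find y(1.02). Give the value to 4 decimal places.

Euler: y_{n+1} = y_n + h·f(x_n, y_n).
x=0.000000, y=-2.250000: f=3.220000 → y ← -2.250000 + 0.51·3.220000 = -0.607800
x=0.510000, y=-0.607800: f=1.454362 → y ← -0.607800 + 0.51·1.454362 = 0.133925
y(1.02) ≈ 0.1339

0.1339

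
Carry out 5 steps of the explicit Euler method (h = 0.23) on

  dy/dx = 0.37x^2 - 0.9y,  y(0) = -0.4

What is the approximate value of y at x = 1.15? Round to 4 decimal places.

-0.0077

Euler: y_{n+1} = y_n + h·f(x_n, y_n).
x=0.000000, y=-0.400000: f=0.360000 → y ← -0.400000 + 0.23·0.360000 = -0.317200
x=0.230000, y=-0.317200: f=0.305053 → y ← -0.317200 + 0.23·0.305053 = -0.247038
x=0.460000, y=-0.247038: f=0.300626 → y ← -0.247038 + 0.23·0.300626 = -0.177894
x=0.690000, y=-0.177894: f=0.336261 → y ← -0.177894 + 0.23·0.336261 = -0.100554
x=0.920000, y=-0.100554: f=0.403666 → y ← -0.100554 + 0.23·0.403666 = -0.007710
y(1.15) ≈ -0.0077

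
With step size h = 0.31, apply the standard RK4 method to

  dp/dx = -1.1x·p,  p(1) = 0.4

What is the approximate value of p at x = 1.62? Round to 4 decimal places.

0.1638

RK4: k1 = f(x_n, p_n); k2 = f(x_n + h/2, p_n + (h/2)·k1); k3 = f(x_n + h/2, p_n + (h/2)·k2); k4 = f(x_n + h, p_n + h·k3); p_{n+1} = p_n + (h/6)·(k1 + 2k2 + 2k3 + k4).
x=1.000000, p=0.400000:
  k1 = f(1.000000, 0.400000) = -0.440000
  k2 = f(1.155000, 0.331800) = -0.421552
  k3 = f(1.155000, 0.334659) = -0.425185
  k4 = f(1.310000, 0.268193) = -0.386466
  p ← 0.400000 + (0.31/6)·(k1 + 2k2 + 2k3 + k4) = 0.269803
x=1.310000, p=0.269803:
  k1 = f(1.310000, 0.269803) = -0.388786
  k2 = f(1.465000, 0.209541) = -0.337676
  k3 = f(1.465000, 0.217463) = -0.350442
  k4 = f(1.620000, 0.161166) = -0.287198
  p ← 0.269803 + (0.31/6)·(k1 + 2k2 + 2k3 + k4) = 0.163772
p(1.62) ≈ 0.1638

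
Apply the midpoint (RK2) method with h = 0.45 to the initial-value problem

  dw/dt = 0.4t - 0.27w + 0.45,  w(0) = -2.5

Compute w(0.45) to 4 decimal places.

Midpoint: k1 = f(t_n, w_n); k2 = f(t_n + h/2, w_n + (h/2)·k1); w_{n+1} = w_n + h·k2.
t=0.000000, w=-2.500000:
  k1 = f(0.000000, -2.500000) = 1.125000
  k2 = f(0.225000, -2.246875) = 1.146656
  w ← -2.500000 + 0.45·1.146656 = -1.984005
w(0.45) ≈ -1.9840

-1.9840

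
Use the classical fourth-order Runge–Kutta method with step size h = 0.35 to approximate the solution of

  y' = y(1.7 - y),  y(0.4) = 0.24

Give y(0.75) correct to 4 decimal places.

0.3903

RK4: k1 = f(s_n, y_n); k2 = f(s_n + h/2, y_n + (h/2)·k1); k3 = f(s_n + h/2, y_n + (h/2)·k2); k4 = f(s_n + h, y_n + h·k3); y_{n+1} = y_n + (h/6)·(k1 + 2k2 + 2k3 + k4).
s=0.400000, y=0.240000:
  k1 = f(0.400000, 0.240000) = 0.350400
  k2 = f(0.575000, 0.301320) = 0.421450
  k3 = f(0.575000, 0.313754) = 0.434940
  k4 = f(0.750000, 0.392229) = 0.512946
  y ← 0.240000 + (0.35/6)·(k1 + 2k2 + 2k3 + k4) = 0.390274
y(0.75) ≈ 0.3903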